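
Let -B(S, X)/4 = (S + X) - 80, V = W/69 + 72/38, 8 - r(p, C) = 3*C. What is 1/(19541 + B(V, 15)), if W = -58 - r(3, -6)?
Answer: 437/8651853 ≈ 5.0509e-5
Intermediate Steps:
r(p, C) = 8 - 3*C
W = -84 (W = -58 - (8 - 3*(-6)) = -58 - (8 + 18) = -58 - 1*26 = -58 - 26 = -84)
V = 296/437 (V = -84/69 + 72/38 = -84*1/69 + 72*(1/38) = -28/23 + 36/19 = 296/437 ≈ 0.67735)
B(S, X) = 320 - 4*S - 4*X (B(S, X) = -4*((S + X) - 80) = -4*(-80 + S + X) = 320 - 4*S - 4*X)
1/(19541 + B(V, 15)) = 1/(19541 + (320 - 4*296/437 - 4*15)) = 1/(19541 + (320 - 1184/437 - 60)) = 1/(19541 + 112436/437) = 1/(8651853/437) = 437/8651853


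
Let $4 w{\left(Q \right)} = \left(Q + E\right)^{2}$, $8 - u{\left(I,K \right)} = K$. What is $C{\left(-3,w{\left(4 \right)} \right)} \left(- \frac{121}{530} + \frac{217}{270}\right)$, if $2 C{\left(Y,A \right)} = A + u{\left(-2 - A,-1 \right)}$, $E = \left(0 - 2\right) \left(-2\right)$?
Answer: $\frac{20585}{2862} \approx 7.1925$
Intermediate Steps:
$u{\left(I,K \right)} = 8 - K$
$E = 4$ ($E = \left(-2\right) \left(-2\right) = 4$)
$w{\left(Q \right)} = \frac{\left(4 + Q\right)^{2}}{4}$ ($w{\left(Q \right)} = \frac{\left(Q + 4\right)^{2}}{4} = \frac{\left(4 + Q\right)^{2}}{4}$)
$C{\left(Y,A \right)} = \frac{9}{2} + \frac{A}{2}$ ($C{\left(Y,A \right)} = \frac{A + \left(8 - -1\right)}{2} = \frac{A + \left(8 + 1\right)}{2} = \frac{A + 9}{2} = \frac{9 + A}{2} = \frac{9}{2} + \frac{A}{2}$)
$C{\left(-3,w{\left(4 \right)} \right)} \left(- \frac{121}{530} + \frac{217}{270}\right) = \left(\frac{9}{2} + \frac{\frac{1}{4} \left(4 + 4\right)^{2}}{2}\right) \left(- \frac{121}{530} + \frac{217}{270}\right) = \left(\frac{9}{2} + \frac{\frac{1}{4} \cdot 8^{2}}{2}\right) \left(\left(-121\right) \frac{1}{530} + 217 \cdot \frac{1}{270}\right) = \left(\frac{9}{2} + \frac{\frac{1}{4} \cdot 64}{2}\right) \left(- \frac{121}{530} + \frac{217}{270}\right) = \left(\frac{9}{2} + \frac{1}{2} \cdot 16\right) \frac{4117}{7155} = \left(\frac{9}{2} + 8\right) \frac{4117}{7155} = \frac{25}{2} \cdot \frac{4117}{7155} = \frac{20585}{2862}$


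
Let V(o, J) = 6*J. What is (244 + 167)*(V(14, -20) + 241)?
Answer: 49731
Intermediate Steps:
(244 + 167)*(V(14, -20) + 241) = (244 + 167)*(6*(-20) + 241) = 411*(-120 + 241) = 411*121 = 49731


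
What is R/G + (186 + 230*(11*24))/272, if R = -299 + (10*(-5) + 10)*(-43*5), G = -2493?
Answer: 24930131/113016 ≈ 220.59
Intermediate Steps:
R = 8301 (R = -299 + (-50 + 10)*(-215) = -299 - 40*(-215) = -299 + 8600 = 8301)
R/G + (186 + 230*(11*24))/272 = 8301/(-2493) + (186 + 230*(11*24))/272 = 8301*(-1/2493) + (186 + 230*264)*(1/272) = -2767/831 + (186 + 60720)*(1/272) = -2767/831 + 60906*(1/272) = -2767/831 + 30453/136 = 24930131/113016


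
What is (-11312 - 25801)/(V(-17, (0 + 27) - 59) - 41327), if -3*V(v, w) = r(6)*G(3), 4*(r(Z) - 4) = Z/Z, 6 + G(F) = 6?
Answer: 37113/41327 ≈ 0.89803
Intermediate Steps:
G(F) = 0 (G(F) = -6 + 6 = 0)
r(Z) = 17/4 (r(Z) = 4 + (Z/Z)/4 = 4 + (¼)*1 = 4 + ¼ = 17/4)
V(v, w) = 0 (V(v, w) = -17*0/12 = -⅓*0 = 0)
(-11312 - 25801)/(V(-17, (0 + 27) - 59) - 41327) = (-11312 - 25801)/(0 - 41327) = -37113/(-41327) = -37113*(-1/41327) = 37113/41327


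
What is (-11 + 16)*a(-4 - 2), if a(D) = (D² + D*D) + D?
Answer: 330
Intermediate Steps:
a(D) = D + 2*D² (a(D) = (D² + D²) + D = 2*D² + D = D + 2*D²)
(-11 + 16)*a(-4 - 2) = (-11 + 16)*((-4 - 2)*(1 + 2*(-4 - 2))) = 5*(-6*(1 + 2*(-6))) = 5*(-6*(1 - 12)) = 5*(-6*(-11)) = 5*66 = 330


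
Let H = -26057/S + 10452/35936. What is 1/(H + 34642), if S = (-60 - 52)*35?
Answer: 4402160/152530169101 ≈ 2.8861e-5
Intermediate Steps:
S = -3920 (S = -112*35 = -3920)
H = 30542381/4402160 (H = -26057/(-3920) + 10452/35936 = -26057*(-1/3920) + 10452*(1/35936) = 26057/3920 + 2613/8984 = 30542381/4402160 ≈ 6.9380)
1/(H + 34642) = 1/(30542381/4402160 + 34642) = 1/(152530169101/4402160) = 4402160/152530169101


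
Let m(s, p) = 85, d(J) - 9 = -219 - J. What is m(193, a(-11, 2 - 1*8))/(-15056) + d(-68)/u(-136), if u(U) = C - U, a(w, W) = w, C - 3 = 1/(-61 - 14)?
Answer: -20154055/19617968 ≈ -1.0273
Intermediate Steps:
d(J) = -210 - J (d(J) = 9 + (-219 - J) = -210 - J)
C = 224/75 (C = 3 + 1/(-61 - 14) = 3 + 1/(-75) = 3 - 1/75 = 224/75 ≈ 2.9867)
u(U) = 224/75 - U
m(193, a(-11, 2 - 1*8))/(-15056) + d(-68)/u(-136) = 85/(-15056) + (-210 - 1*(-68))/(224/75 - 1*(-136)) = 85*(-1/15056) + (-210 + 68)/(224/75 + 136) = -85/15056 - 142/10424/75 = -85/15056 - 142*75/10424 = -85/15056 - 5325/5212 = -20154055/19617968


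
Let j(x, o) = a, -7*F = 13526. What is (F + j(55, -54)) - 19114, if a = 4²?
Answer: -147212/7 ≈ -21030.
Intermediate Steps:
F = -13526/7 (F = -⅐*13526 = -13526/7 ≈ -1932.3)
a = 16
j(x, o) = 16
(F + j(55, -54)) - 19114 = (-13526/7 + 16) - 19114 = -13414/7 - 19114 = -147212/7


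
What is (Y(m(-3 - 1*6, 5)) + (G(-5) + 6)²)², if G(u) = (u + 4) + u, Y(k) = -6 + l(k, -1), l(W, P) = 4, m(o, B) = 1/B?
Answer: 4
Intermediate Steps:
Y(k) = -2 (Y(k) = -6 + 4 = -2)
G(u) = 4 + 2*u (G(u) = (4 + u) + u = 4 + 2*u)
(Y(m(-3 - 1*6, 5)) + (G(-5) + 6)²)² = (-2 + ((4 + 2*(-5)) + 6)²)² = (-2 + ((4 - 10) + 6)²)² = (-2 + (-6 + 6)²)² = (-2 + 0²)² = (-2 + 0)² = (-2)² = 4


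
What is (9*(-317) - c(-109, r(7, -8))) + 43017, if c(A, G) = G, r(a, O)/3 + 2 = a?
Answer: 40149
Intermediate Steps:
r(a, O) = -6 + 3*a
(9*(-317) - c(-109, r(7, -8))) + 43017 = (9*(-317) - (-6 + 3*7)) + 43017 = (-2853 - (-6 + 21)) + 43017 = (-2853 - 1*15) + 43017 = (-2853 - 15) + 43017 = -2868 + 43017 = 40149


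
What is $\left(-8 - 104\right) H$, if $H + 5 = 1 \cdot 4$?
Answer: $112$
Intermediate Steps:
$H = -1$ ($H = -5 + 1 \cdot 4 = -5 + 4 = -1$)
$\left(-8 - 104\right) H = \left(-8 - 104\right) \left(-1\right) = \left(-112\right) \left(-1\right) = 112$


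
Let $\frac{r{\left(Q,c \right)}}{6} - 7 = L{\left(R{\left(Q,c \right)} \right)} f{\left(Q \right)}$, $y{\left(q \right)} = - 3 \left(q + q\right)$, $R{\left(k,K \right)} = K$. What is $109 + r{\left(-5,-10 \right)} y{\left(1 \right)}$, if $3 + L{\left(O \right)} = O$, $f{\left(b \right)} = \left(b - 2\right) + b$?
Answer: $-5759$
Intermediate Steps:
$y{\left(q \right)} = - 6 q$ ($y{\left(q \right)} = - 3 \cdot 2 q = - 6 q$)
$f{\left(b \right)} = -2 + 2 b$ ($f{\left(b \right)} = \left(-2 + b\right) + b = -2 + 2 b$)
$L{\left(O \right)} = -3 + O$
$r{\left(Q,c \right)} = 42 + 6 \left(-3 + c\right) \left(-2 + 2 Q\right)$
$109 + r{\left(-5,-10 \right)} y{\left(1 \right)} = 109 + \left(42 + 12 \left(-1 - 5\right) \left(-3 - 10\right)\right) \left(\left(-6\right) 1\right) = 109 + \left(42 + 12 \left(-6\right) \left(-13\right)\right) \left(-6\right) = 109 + \left(42 + 936\right) \left(-6\right) = 109 + 978 \left(-6\right) = 109 - 5868 = -5759$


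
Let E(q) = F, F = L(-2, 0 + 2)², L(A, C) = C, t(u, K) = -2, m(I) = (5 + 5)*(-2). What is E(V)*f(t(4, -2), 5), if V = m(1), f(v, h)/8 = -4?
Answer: -128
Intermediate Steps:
m(I) = -20 (m(I) = 10*(-2) = -20)
f(v, h) = -32 (f(v, h) = 8*(-4) = -32)
V = -20
F = 4 (F = (0 + 2)² = 2² = 4)
E(q) = 4
E(V)*f(t(4, -2), 5) = 4*(-32) = -128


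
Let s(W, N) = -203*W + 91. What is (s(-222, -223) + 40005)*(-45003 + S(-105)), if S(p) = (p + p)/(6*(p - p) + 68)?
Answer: -65157744267/17 ≈ -3.8328e+9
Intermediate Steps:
s(W, N) = 91 - 203*W
S(p) = p/34 (S(p) = (2*p)/(6*0 + 68) = (2*p)/(0 + 68) = (2*p)/68 = (2*p)*(1/68) = p/34)
(s(-222, -223) + 40005)*(-45003 + S(-105)) = ((91 - 203*(-222)) + 40005)*(-45003 + (1/34)*(-105)) = ((91 + 45066) + 40005)*(-45003 - 105/34) = (45157 + 40005)*(-1530207/34) = 85162*(-1530207/34) = -65157744267/17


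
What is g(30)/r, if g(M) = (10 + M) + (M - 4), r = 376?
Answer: 33/188 ≈ 0.17553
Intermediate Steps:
g(M) = 6 + 2*M (g(M) = (10 + M) + (-4 + M) = 6 + 2*M)
g(30)/r = (6 + 2*30)/376 = (6 + 60)*(1/376) = 66*(1/376) = 33/188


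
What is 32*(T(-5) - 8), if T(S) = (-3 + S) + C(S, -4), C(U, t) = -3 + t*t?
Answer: -96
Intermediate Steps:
C(U, t) = -3 + t²
T(S) = 10 + S (T(S) = (-3 + S) + (-3 + (-4)²) = (-3 + S) + (-3 + 16) = (-3 + S) + 13 = 10 + S)
32*(T(-5) - 8) = 32*((10 - 5) - 8) = 32*(5 - 8) = 32*(-3) = -96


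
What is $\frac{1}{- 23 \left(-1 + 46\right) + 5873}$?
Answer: $\frac{1}{4838} \approx 0.0002067$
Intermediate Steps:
$\frac{1}{- 23 \left(-1 + 46\right) + 5873} = \frac{1}{\left(-23\right) 45 + 5873} = \frac{1}{-1035 + 5873} = \frac{1}{4838}$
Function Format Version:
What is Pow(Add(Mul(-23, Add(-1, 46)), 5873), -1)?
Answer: Rational(1, 4838) ≈ 0.00020670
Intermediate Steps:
Pow(Add(Mul(-23, Add(-1, 46)), 5873), -1) = Pow(Add(Mul(-23, 45), 5873), -1) = Pow(Add(-1035, 5873), -1) = Pow(4838, -1) = Rational(1, 4838)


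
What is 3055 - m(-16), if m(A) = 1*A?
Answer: 3071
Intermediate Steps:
m(A) = A
3055 - m(-16) = 3055 - 1*(-16) = 3055 + 16 = 3071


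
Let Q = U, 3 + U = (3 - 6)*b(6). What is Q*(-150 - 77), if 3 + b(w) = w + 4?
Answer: 5448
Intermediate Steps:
b(w) = 1 + w (b(w) = -3 + (w + 4) = -3 + (4 + w) = 1 + w)
U = -24 (U = -3 + (3 - 6)*(1 + 6) = -3 - 3*7 = -3 - 21 = -24)
Q = -24
Q*(-150 - 77) = -24*(-150 - 77) = -24*(-227) = 5448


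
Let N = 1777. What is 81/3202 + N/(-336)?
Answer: -2831369/537936 ≈ -5.2634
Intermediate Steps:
81/3202 + N/(-336) = 81/3202 + 1777/(-336) = 81*(1/3202) + 1777*(-1/336) = 81/3202 - 1777/336 = -2831369/537936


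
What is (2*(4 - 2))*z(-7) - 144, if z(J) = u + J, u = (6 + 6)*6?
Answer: 116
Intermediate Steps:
u = 72 (u = 12*6 = 72)
z(J) = 72 + J
(2*(4 - 2))*z(-7) - 144 = (2*(4 - 2))*(72 - 7) - 144 = (2*2)*65 - 144 = 4*65 - 144 = 260 - 144 = 116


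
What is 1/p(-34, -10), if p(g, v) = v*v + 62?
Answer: 1/162 ≈ 0.0061728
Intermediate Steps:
p(g, v) = 62 + v² (p(g, v) = v² + 62 = 62 + v²)
1/p(-34, -10) = 1/(62 + (-10)²) = 1/(62 + 100) = 1/162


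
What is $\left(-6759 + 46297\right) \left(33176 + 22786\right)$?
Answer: $2212625556$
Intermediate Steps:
$\left(-6759 + 46297\right) \left(33176 + 22786\right) = 39538 \cdot 55962 = 2212625556$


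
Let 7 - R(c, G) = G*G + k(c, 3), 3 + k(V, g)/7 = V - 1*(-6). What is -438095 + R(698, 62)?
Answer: -446839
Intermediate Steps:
k(V, g) = 21 + 7*V (k(V, g) = -21 + 7*(V - 1*(-6)) = -21 + 7*(V + 6) = -21 + 7*(6 + V) = -21 + (42 + 7*V) = 21 + 7*V)
R(c, G) = -14 - G**2 - 7*c (R(c, G) = 7 - (G*G + (21 + 7*c)) = 7 - (G**2 + (21 + 7*c)) = 7 - (21 + G**2 + 7*c) = 7 + (-21 - G**2 - 7*c) = -14 - G**2 - 7*c)
-438095 + R(698, 62) = -438095 + (-14 - 1*62**2 - 7*698) = -438095 + (-14 - 1*3844 - 4886) = -438095 + (-14 - 3844 - 4886) = -438095 - 8744 = -446839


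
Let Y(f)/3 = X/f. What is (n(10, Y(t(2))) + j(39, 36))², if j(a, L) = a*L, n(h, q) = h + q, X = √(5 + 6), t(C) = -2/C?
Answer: 1999495 - 8484*√11 ≈ 1.9714e+6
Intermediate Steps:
X = √11 ≈ 3.3166
Y(f) = 3*√11/f (Y(f) = 3*(√11/f) = 3*√11/f)
j(a, L) = L*a
(n(10, Y(t(2))) + j(39, 36))² = ((10 + 3*√11/((-2/2))) + 36*39)² = ((10 + 3*√11/((-2*½))) + 1404)² = ((10 + 3*√11/(-1)) + 1404)² = ((10 + 3*√11*(-1)) + 1404)² = ((10 - 3*√11) + 1404)² = (1414 - 3*√11)²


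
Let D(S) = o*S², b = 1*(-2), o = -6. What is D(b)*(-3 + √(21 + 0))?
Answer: 72 - 24*√21 ≈ -37.982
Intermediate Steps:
b = -2
D(S) = -6*S²
D(b)*(-3 + √(21 + 0)) = (-6*(-2)²)*(-3 + √(21 + 0)) = (-6*4)*(-3 + √21) = -24*(-3 + √21) = 72 - 24*√21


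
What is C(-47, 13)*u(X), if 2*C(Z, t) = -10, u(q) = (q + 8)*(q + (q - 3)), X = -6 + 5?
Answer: 175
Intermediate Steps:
X = -1
u(q) = (-3 + 2*q)*(8 + q) (u(q) = (8 + q)*(q + (-3 + q)) = (8 + q)*(-3 + 2*q) = (-3 + 2*q)*(8 + q))
C(Z, t) = -5 (C(Z, t) = (½)*(-10) = -5)
C(-47, 13)*u(X) = -5*(-24 + 2*(-1)² + 13*(-1)) = -5*(-24 + 2*1 - 13) = -5*(-24 + 2 - 13) = -5*(-35) = 175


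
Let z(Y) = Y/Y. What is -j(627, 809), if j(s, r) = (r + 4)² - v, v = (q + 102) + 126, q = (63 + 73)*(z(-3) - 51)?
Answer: -667541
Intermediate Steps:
z(Y) = 1
q = -6800 (q = (63 + 73)*(1 - 51) = 136*(-50) = -6800)
v = -6572 (v = (-6800 + 102) + 126 = -6698 + 126 = -6572)
j(s, r) = 6572 + (4 + r)² (j(s, r) = (r + 4)² - 1*(-6572) = (4 + r)² + 6572 = 6572 + (4 + r)²)
-j(627, 809) = -(6572 + (4 + 809)²) = -(6572 + 813²) = -(6572 + 660969) = -1*667541 = -667541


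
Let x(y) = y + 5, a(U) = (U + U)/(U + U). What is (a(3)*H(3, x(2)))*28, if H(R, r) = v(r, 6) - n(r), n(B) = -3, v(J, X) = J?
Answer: 280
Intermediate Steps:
a(U) = 1 (a(U) = (2*U)/((2*U)) = (2*U)*(1/(2*U)) = 1)
x(y) = 5 + y
H(R, r) = 3 + r (H(R, r) = r - 1*(-3) = r + 3 = 3 + r)
(a(3)*H(3, x(2)))*28 = (1*(3 + (5 + 2)))*28 = (1*(3 + 7))*28 = (1*10)*28 = 10*28 = 280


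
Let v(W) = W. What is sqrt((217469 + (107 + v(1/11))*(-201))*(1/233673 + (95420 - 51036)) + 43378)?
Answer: sqrt(474872520733405610601)/233673 ≈ 93257.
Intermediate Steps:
sqrt((217469 + (107 + v(1/11))*(-201))*(1/233673 + (95420 - 51036)) + 43378) = sqrt((217469 + (107 + 1/11)*(-201))*(1/233673 + (95420 - 51036)) + 43378) = sqrt((217469 + (107 + 1/11)*(-201))*(1/233673 + 44384) + 43378) = sqrt((217469 + (1178/11)*(-201))*(10371342433/233673) + 43378) = sqrt((217469 - 236778/11)*(10371342433/233673) + 43378) = sqrt((2155381/11)*(10371342433/233673) + 43378) = sqrt(22354194424581973/2570403 + 43378) = sqrt(22354305923523307/2570403) = sqrt(474872520733405610601)/233673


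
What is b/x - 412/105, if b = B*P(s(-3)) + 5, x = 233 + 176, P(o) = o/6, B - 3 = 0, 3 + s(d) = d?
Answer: -168298/42945 ≈ -3.9189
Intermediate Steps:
s(d) = -3 + d
B = 3 (B = 3 + 0 = 3)
P(o) = o/6 (P(o) = o*(⅙) = o/6)
x = 409
b = 2 (b = 3*((-3 - 3)/6) + 5 = 3*((⅙)*(-6)) + 5 = 3*(-1) + 5 = -3 + 5 = 2)
b/x - 412/105 = 2/409 - 412/105 = -168298/42945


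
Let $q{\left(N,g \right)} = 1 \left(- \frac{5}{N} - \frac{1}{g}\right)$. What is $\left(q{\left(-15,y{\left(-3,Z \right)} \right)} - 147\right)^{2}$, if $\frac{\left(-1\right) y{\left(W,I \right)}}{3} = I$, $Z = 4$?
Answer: $\frac{3094081}{144} \approx 21487.0$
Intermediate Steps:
$y{\left(W,I \right)} = - 3 I$
$q{\left(N,g \right)} = - \frac{1}{g} - \frac{5}{N}$ ($q{\left(N,g \right)} = 1 \left(- \frac{1}{g} - \frac{5}{N}\right) = - \frac{1}{g} - \frac{5}{N}$)
$\left(q{\left(-15,y{\left(-3,Z \right)} \right)} - 147\right)^{2} = \left(\left(- \frac{1}{\left(-3\right) 4} - \frac{5}{-15}\right) - 147\right)^{2} = \left(\left(- \frac{1}{-12} - - \frac{1}{3}\right) - 147\right)^{2} = \left(\left(\left(-1\right) \left(- \frac{1}{12}\right) + \frac{1}{3}\right) - 147\right)^{2} = \left(\left(\frac{1}{12} + \frac{1}{3}\right) - 147\right)^{2} = \left(\frac{5}{12} - 147\right)^{2} = \left(- \frac{1759}{12}\right)^{2} = \frac{3094081}{144}$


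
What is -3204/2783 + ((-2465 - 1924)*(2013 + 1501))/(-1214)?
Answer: 21459084531/1689281 ≈ 12703.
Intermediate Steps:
-3204/2783 + ((-2465 - 1924)*(2013 + 1501))/(-1214) = -3204*1/2783 - 4389*3514*(-1/1214) = -3204/2783 - 15422946*(-1/1214) = -3204/2783 + 7711473/607 = 21459084531/1689281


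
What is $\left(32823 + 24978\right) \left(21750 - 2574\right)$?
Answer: $1108391976$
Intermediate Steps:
$\left(32823 + 24978\right) \left(21750 - 2574\right) = 57801 \cdot 19176 = 1108391976$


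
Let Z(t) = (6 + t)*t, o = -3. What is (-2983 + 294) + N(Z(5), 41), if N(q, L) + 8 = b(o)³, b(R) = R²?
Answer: -1968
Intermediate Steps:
Z(t) = t*(6 + t)
N(q, L) = 721 (N(q, L) = -8 + ((-3)²)³ = -8 + 9³ = -8 + 729 = 721)
(-2983 + 294) + N(Z(5), 41) = (-2983 + 294) + 721 = -2689 + 721 = -1968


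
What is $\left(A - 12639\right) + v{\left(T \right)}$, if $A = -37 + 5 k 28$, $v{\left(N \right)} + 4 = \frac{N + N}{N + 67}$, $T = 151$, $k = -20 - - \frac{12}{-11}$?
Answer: $- \frac{18741979}{1199} \approx -15631.0$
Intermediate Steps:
$k = - \frac{232}{11}$ ($k = -20 - \left(-12\right) \left(- \frac{1}{11}\right) = -20 - \frac{12}{11} = - \frac{232}{11} \approx -21.091$)
$v{\left(N \right)} = -4 + \frac{2 N}{67 + N}$ ($v{\left(N \right)} = -4 + \frac{N + N}{N + 67} = -4 + \frac{2 N}{67 + N}$)
$A = - \frac{32887}{11}$ ($A = -37 + 5 \left(- \frac{232}{11}\right) 28 = -37 - \frac{32480}{11} = - \frac{32887}{11} \approx -2989.7$)
$\left(A - 12639\right) + v{\left(T \right)} = \left(- \frac{32887}{11} - 12639\right) + \frac{2 \left(-134 - 151\right)}{67 + 151} = - \frac{171916}{11} + \frac{2 \left(-134 - 151\right)}{218} = - \frac{171916}{11} + 2 \cdot \frac{1}{218} \left(-285\right) = - \frac{171916}{11} - \frac{285}{109} = - \frac{18741979}{1199}$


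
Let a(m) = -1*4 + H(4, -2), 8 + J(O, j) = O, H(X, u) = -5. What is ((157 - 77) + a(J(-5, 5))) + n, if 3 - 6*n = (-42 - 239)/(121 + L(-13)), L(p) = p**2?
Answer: 124691/1740 ≈ 71.661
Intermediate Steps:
J(O, j) = -8 + O
a(m) = -9 (a(m) = -1*4 - 5 = -4 - 5 = -9)
n = 1151/1740 (n = 1/2 - (-42 - 239)/(6*(121 + (-13)**2)) = 1/2 - (-281)/(6*(121 + 169)) = 1/2 - (-281)/(6*290) = 1/2 - 1/6*(-281/290) = 1/2 + 281/1740 = 1151/1740 ≈ 0.66149)
((157 - 77) + a(J(-5, 5))) + n = ((157 - 77) - 9) + 1151/1740 = (80 - 9) + 1151/1740 = 71 + 1151/1740 = 124691/1740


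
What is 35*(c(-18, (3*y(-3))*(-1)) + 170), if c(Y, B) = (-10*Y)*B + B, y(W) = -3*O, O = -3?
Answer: -165095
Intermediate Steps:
y(W) = 9 (y(W) = -3*(-3) = 9)
c(Y, B) = B - 10*B*Y (c(Y, B) = -10*B*Y + B = B - 10*B*Y)
35*(c(-18, (3*y(-3))*(-1)) + 170) = 35*(((3*9)*(-1))*(1 - 10*(-18)) + 170) = 35*((27*(-1))*(1 + 180) + 170) = 35*(-27*181 + 170) = 35*(-4887 + 170) = 35*(-4717) = -165095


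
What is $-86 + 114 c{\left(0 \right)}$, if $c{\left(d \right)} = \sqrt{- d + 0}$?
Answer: $-86$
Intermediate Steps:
$c{\left(d \right)} = \sqrt{- d}$
$-86 + 114 c{\left(0 \right)} = -86 + 114 \sqrt{\left(-1\right) 0} = -86 + 114 \sqrt{0} = -86 + 114 \cdot 0 = -86 + 0 = -86$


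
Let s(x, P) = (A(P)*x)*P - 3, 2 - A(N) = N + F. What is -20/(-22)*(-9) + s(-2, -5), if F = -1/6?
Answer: 1996/33 ≈ 60.485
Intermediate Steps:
F = -⅙ (F = -1*⅙ = -⅙ ≈ -0.16667)
A(N) = 13/6 - N (A(N) = 2 - (N - ⅙) = 2 - (-⅙ + N) = 2 + (⅙ - N) = 13/6 - N)
s(x, P) = -3 + P*x*(13/6 - P) (s(x, P) = ((13/6 - P)*x)*P - 3 = (x*(13/6 - P))*P - 3 = P*x*(13/6 - P) - 3 = -3 + P*x*(13/6 - P))
-20/(-22)*(-9) + s(-2, -5) = -20/(-22)*(-9) + (-3 - ⅙*(-5)*(-2)*(-13 + 6*(-5))) = -20*(-1/22)*(-9) + (-3 - ⅙*(-5)*(-2)*(-13 - 30)) = (10/11)*(-9) + (-3 - ⅙*(-5)*(-2)*(-43)) = -90/11 + (-3 + 215/3) = -90/11 + 206/3 = 1996/33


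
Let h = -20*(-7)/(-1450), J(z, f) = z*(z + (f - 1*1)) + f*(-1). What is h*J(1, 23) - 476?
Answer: -476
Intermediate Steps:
J(z, f) = -f + z*(-1 + f + z) (J(z, f) = z*(z + (f - 1)) - f = z*(z + (-1 + f)) - f = z*(-1 + f + z) - f = -f + z*(-1 + f + z))
h = -14/145 (h = 140*(-1/1450) = -14/145 ≈ -0.096552)
h*J(1, 23) - 476 = -14*(1² - 1*23 - 1*1 + 23*1)/145 - 476 = -14*(1 - 23 - 1 + 23)/145 - 476 = -14/145*0 - 476 = 0 - 476 = -476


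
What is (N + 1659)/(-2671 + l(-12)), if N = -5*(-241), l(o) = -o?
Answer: -2864/2659 ≈ -1.0771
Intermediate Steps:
N = 1205
(N + 1659)/(-2671 + l(-12)) = (1205 + 1659)/(-2671 - 1*(-12)) = 2864/(-2671 + 12) = 2864/(-2659) = 2864*(-1/2659) = -2864/2659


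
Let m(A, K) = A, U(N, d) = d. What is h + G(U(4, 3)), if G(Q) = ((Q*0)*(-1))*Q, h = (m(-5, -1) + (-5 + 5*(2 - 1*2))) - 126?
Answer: -136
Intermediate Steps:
h = -136 (h = (-5 + (-5 + 5*(2 - 1*2))) - 126 = (-5 + (-5 + 5*(2 - 2))) - 126 = (-5 + (-5 + 5*0)) - 126 = (-5 + (-5 + 0)) - 126 = (-5 - 5) - 126 = -10 - 126 = -136)
G(Q) = 0 (G(Q) = (0*(-1))*Q = 0*Q = 0)
h + G(U(4, 3)) = -136 + 0 = -136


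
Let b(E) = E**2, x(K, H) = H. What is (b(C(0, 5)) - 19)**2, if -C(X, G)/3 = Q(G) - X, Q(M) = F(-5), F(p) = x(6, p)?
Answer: 42436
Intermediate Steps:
F(p) = p
Q(M) = -5
C(X, G) = 15 + 3*X (C(X, G) = -3*(-5 - X) = 15 + 3*X)
(b(C(0, 5)) - 19)**2 = ((15 + 3*0)**2 - 19)**2 = ((15 + 0)**2 - 19)**2 = (15**2 - 19)**2 = (225 - 19)**2 = 206**2 = 42436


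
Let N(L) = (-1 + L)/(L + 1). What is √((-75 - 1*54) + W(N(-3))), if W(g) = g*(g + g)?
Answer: 11*I ≈ 11.0*I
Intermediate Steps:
N(L) = (-1 + L)/(1 + L)
W(g) = 2*g² (W(g) = g*(2*g) = 2*g²)
√((-75 - 1*54) + W(N(-3))) = √((-75 - 1*54) + 2*((-1 - 3)/(1 - 3))²) = √((-75 - 54) + 2*(-4/(-2))²) = √(-129 + 2*(-½*(-4))²) = √(-129 + 2*2²) = √(-129 + 2*4) = √(-129 + 8) = √(-121) = 11*I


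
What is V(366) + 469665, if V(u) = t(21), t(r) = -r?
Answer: 469644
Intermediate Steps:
V(u) = -21 (V(u) = -1*21 = -21)
V(366) + 469665 = -21 + 469665 = 469644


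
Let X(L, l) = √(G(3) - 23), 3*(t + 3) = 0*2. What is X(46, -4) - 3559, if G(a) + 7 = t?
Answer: -3559 + I*√33 ≈ -3559.0 + 5.7446*I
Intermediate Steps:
t = -3 (t = -3 + (0*2)/3 = -3 + (⅓)*0 = -3 + 0 = -3)
G(a) = -10 (G(a) = -7 - 3 = -10)
X(L, l) = I*√33 (X(L, l) = √(-10 - 23) = √(-33) = I*√33)
X(46, -4) - 3559 = I*√33 - 3559 = -3559 + I*√33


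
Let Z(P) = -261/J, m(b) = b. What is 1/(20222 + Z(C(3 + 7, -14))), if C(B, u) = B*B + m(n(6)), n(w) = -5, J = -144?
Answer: 16/323581 ≈ 4.9447e-5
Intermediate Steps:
C(B, u) = -5 + B² (C(B, u) = B*B - 5 = B² - 5 = -5 + B²)
Z(P) = 29/16 (Z(P) = -261/(-144) = -261*(-1/144) = 29/16)
1/(20222 + Z(C(3 + 7, -14))) = 1/(20222 + 29/16) = 1/(323581/16) = 16/323581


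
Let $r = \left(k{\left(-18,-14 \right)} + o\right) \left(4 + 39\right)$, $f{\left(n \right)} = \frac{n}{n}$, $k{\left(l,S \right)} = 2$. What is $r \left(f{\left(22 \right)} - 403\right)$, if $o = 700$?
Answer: $-12134772$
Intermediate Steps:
$f{\left(n \right)} = 1$
$r = 30186$ ($r = \left(2 + 700\right) \left(4 + 39\right) = 702 \cdot 43 = 30186$)
$r \left(f{\left(22 \right)} - 403\right) = 30186 \left(1 - 403\right) = 30186 \left(-402\right) = -12134772$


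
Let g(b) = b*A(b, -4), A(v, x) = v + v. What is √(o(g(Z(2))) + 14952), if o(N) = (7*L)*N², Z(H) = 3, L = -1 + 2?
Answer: 2*√4305 ≈ 131.23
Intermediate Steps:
L = 1
A(v, x) = 2*v
g(b) = 2*b² (g(b) = b*(2*b) = 2*b²)
o(N) = 7*N² (o(N) = (7*1)*N² = 7*N²)
√(o(g(Z(2))) + 14952) = √(7*(2*3²)² + 14952) = √(7*(2*9)² + 14952) = √(7*18² + 14952) = √(7*324 + 14952) = √(2268 + 14952) = √17220 = 2*√4305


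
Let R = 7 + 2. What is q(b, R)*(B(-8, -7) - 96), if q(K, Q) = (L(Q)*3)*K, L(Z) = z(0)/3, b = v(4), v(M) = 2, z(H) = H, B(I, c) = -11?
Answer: 0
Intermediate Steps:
R = 9
b = 2
L(Z) = 0 (L(Z) = 0/3 = 0*(⅓) = 0)
q(K, Q) = 0 (q(K, Q) = (0*3)*K = 0*K = 0)
q(b, R)*(B(-8, -7) - 96) = 0*(-11 - 96) = 0*(-107) = 0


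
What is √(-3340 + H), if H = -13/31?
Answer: I*√3210143/31 ≈ 57.796*I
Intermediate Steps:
H = -13/31 (H = (1/31)*(-13) = -13/31 ≈ -0.41935)
√(-3340 + H) = √(-3340 - 13/31) = √(-103553/31) = I*√3210143/31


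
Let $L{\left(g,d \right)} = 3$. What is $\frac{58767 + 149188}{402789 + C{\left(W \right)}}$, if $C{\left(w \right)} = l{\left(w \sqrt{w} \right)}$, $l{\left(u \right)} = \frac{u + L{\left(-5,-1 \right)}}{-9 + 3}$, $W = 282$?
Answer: $\frac{17634080530}{34155358483} + \frac{2057660 \sqrt{282}}{34155358483} \approx 0.5173$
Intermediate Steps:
$l{\left(u \right)} = - \frac{1}{2} - \frac{u}{6}$ ($l{\left(u \right)} = \frac{u + 3}{-9 + 3} = \frac{3 + u}{-6} = \left(3 + u\right) \left(- \frac{1}{6}\right) = - \frac{1}{2} - \frac{u}{6}$)
$C{\left(w \right)} = - \frac{1}{2} - \frac{w^{\frac{3}{2}}}{6}$ ($C{\left(w \right)} = - \frac{1}{2} - \frac{w \sqrt{w}}{6} = - \frac{1}{2} - \frac{w^{\frac{3}{2}}}{6}$)
$\frac{58767 + 149188}{402789 + C{\left(W \right)}} = \frac{58767 + 149188}{402789 - \left(\frac{1}{2} + \frac{282^{\frac{3}{2}}}{6}\right)} = \frac{207955}{402789 - \left(\frac{1}{2} + \frac{282 \sqrt{282}}{6}\right)} = \frac{207955}{402789 - \left(\frac{1}{2} + 47 \sqrt{282}\right)} = \frac{207955}{\frac{805577}{2} - 47 \sqrt{282}}$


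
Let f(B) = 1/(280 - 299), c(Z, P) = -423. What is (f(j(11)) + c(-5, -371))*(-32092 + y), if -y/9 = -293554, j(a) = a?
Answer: -20978327972/19 ≈ -1.1041e+9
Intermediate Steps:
f(B) = -1/19 (f(B) = 1/(-19) = -1/19)
y = 2641986 (y = -9*(-293554) = 2641986)
(f(j(11)) + c(-5, -371))*(-32092 + y) = (-1/19 - 423)*(-32092 + 2641986) = -8038/19*2609894 = -20978327972/19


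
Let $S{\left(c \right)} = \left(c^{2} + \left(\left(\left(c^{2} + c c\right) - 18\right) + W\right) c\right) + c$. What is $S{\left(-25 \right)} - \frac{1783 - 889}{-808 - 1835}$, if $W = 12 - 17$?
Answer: $- \frac{26495777}{881} \approx -30075.0$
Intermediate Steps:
$W = -5$
$S{\left(c \right)} = c + c^{2} + c \left(-23 + 2 c^{2}\right)$ ($S{\left(c \right)} = \left(c^{2} + \left(\left(\left(c^{2} + c c\right) - 18\right) - 5\right) c\right) + c = \left(c^{2} + \left(\left(\left(c^{2} + c^{2}\right) - 18\right) - 5\right) c\right) + c = \left(c^{2} + \left(\left(2 c^{2} - 18\right) - 5\right) c\right) + c = \left(c^{2} + \left(\left(-18 + 2 c^{2}\right) - 5\right) c\right) + c = \left(c^{2} + \left(-23 + 2 c^{2}\right) c\right) + c = \left(c^{2} + c \left(-23 + 2 c^{2}\right)\right) + c = c + c^{2} + c \left(-23 + 2 c^{2}\right)$)
$S{\left(-25 \right)} - \frac{1783 - 889}{-808 - 1835} = - 25 \left(-22 - 25 + 2 \left(-25\right)^{2}\right) - \frac{1783 - 889}{-808 - 1835} = - 25 \left(-22 - 25 + 2 \cdot 625\right) - \frac{894}{-2643} = - 25 \left(-22 - 25 + 1250\right) - 894 \left(- \frac{1}{2643}\right) = \left(-25\right) 1203 - - \frac{298}{881} = -30075 + \frac{298}{881} = - \frac{26495777}{881}$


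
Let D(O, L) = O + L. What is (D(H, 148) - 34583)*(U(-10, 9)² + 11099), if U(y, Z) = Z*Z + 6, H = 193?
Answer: -639229656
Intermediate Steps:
D(O, L) = L + O
U(y, Z) = 6 + Z² (U(y, Z) = Z² + 6 = 6 + Z²)
(D(H, 148) - 34583)*(U(-10, 9)² + 11099) = ((148 + 193) - 34583)*((6 + 9²)² + 11099) = (341 - 34583)*((6 + 81)² + 11099) = -34242*(87² + 11099) = -34242*(7569 + 11099) = -34242*18668 = -639229656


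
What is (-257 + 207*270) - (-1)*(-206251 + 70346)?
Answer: -80272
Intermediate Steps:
(-257 + 207*270) - (-1)*(-206251 + 70346) = (-257 + 55890) - (-1)*(-135905) = 55633 - 1*135905 = 55633 - 135905 = -80272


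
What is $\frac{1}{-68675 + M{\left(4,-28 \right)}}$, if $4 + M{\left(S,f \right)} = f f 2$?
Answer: $- \frac{1}{67111} \approx -1.4901 \cdot 10^{-5}$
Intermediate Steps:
$M{\left(S,f \right)} = -4 + 2 f^{2}$ ($M{\left(S,f \right)} = -4 + f f 2 = -4 + f^{2} \cdot 2 = -4 + 2 f^{2}$)
$\frac{1}{-68675 + M{\left(4,-28 \right)}} = \frac{1}{-68675 - \left(4 - 2 \left(-28\right)^{2}\right)} = \frac{1}{-68675 + \left(-4 + 2 \cdot 784\right)} = \frac{1}{-68675 + \left(-4 + 1568\right)} = \frac{1}{-68675 + 1564} = \frac{1}{-67111} = - \frac{1}{67111}$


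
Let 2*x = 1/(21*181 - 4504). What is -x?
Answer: 1/1406 ≈ 0.00071124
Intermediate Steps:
x = -1/1406 (x = 1/(2*(21*181 - 4504)) = 1/(2*(3801 - 4504)) = (½)/(-703) = (½)*(-1/703) = -1/1406 ≈ -0.00071124)
-x = -1*(-1/1406) = 1/1406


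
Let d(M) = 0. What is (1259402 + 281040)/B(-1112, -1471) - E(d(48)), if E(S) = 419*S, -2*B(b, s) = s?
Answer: 3080884/1471 ≈ 2094.4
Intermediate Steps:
B(b, s) = -s/2
(1259402 + 281040)/B(-1112, -1471) - E(d(48)) = (1259402 + 281040)/((-½*(-1471))) - 419*0 = 1540442/(1471/2) - 1*0 = 1540442*(2/1471) + 0 = 3080884/1471 + 0 = 3080884/1471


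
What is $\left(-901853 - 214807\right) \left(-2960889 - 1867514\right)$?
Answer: $5391684493980$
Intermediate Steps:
$\left(-901853 - 214807\right) \left(-2960889 - 1867514\right) = \left(-1116660\right) \left(-4828403\right) = 5391684493980$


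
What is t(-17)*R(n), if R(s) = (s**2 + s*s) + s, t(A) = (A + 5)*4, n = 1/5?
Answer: -336/25 ≈ -13.440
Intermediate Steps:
n = 1/5 ≈ 0.20000
t(A) = 20 + 4*A (t(A) = (5 + A)*4 = 20 + 4*A)
R(s) = s + 2*s**2 (R(s) = (s**2 + s**2) + s = 2*s**2 + s = s + 2*s**2)
t(-17)*R(n) = (20 + 4*(-17))*((1 + 2*(1/5))/5) = (20 - 68)*((1 + 2/5)/5) = -48*7/(5*5) = -48*7/25 = -336/25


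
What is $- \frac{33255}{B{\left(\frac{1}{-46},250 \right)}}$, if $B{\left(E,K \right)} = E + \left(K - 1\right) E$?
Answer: $\frac{152973}{25} \approx 6118.9$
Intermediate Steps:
$B{\left(E,K \right)} = E + E \left(-1 + K\right)$ ($B{\left(E,K \right)} = E + \left(-1 + K\right) E = E + E \left(-1 + K\right)$)
$- \frac{33255}{B{\left(\frac{1}{-46},250 \right)}} = - \frac{33255}{\frac{1}{-46} \cdot 250} = - \frac{33255}{\left(- \frac{1}{46}\right) 250} = - \frac{33255}{- \frac{125}{23}} = \left(-33255\right) \left(- \frac{23}{125}\right) = \frac{152973}{25}$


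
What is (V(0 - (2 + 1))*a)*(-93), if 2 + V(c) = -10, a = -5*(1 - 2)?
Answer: 5580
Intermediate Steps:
a = 5 (a = -5*(-1) = -1*(-5) = 5)
V(c) = -12 (V(c) = -2 - 10 = -12)
(V(0 - (2 + 1))*a)*(-93) = -12*5*(-93) = -60*(-93) = 5580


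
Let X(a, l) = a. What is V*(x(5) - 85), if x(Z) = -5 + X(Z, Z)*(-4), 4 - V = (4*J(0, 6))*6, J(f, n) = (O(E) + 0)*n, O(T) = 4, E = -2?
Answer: 62920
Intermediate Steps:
J(f, n) = 4*n (J(f, n) = (4 + 0)*n = 4*n)
V = -572 (V = 4 - 4*(4*6)*6 = 4 - 4*24*6 = 4 - 96*6 = 4 - 1*576 = 4 - 576 = -572)
x(Z) = -5 - 4*Z (x(Z) = -5 + Z*(-4) = -5 - 4*Z)
V*(x(5) - 85) = -572*((-5 - 4*5) - 85) = -572*((-5 - 20) - 85) = -572*(-25 - 85) = -572*(-110) = 62920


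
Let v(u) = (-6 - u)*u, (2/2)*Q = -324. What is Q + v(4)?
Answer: -364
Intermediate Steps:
Q = -324
v(u) = u*(-6 - u)
Q + v(4) = -324 - 1*4*(6 + 4) = -324 - 1*4*10 = -324 - 40 = -364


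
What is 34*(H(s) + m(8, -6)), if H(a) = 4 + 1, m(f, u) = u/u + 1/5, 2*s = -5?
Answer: 1054/5 ≈ 210.80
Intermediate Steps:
s = -5/2 (s = (½)*(-5) = -5/2 ≈ -2.5000)
m(f, u) = 6/5 (m(f, u) = 1 + 1*(⅕) = 1 + ⅕ = 6/5)
H(a) = 5
34*(H(s) + m(8, -6)) = 34*(5 + 6/5) = 34*(31/5) = 1054/5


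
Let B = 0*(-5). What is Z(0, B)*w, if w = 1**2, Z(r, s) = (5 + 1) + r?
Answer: 6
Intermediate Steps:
B = 0
Z(r, s) = 6 + r
w = 1
Z(0, B)*w = (6 + 0)*1 = 6*1 = 6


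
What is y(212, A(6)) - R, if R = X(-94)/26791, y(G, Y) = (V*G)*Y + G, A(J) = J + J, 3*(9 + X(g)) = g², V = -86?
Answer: -17567296165/80373 ≈ -2.1857e+5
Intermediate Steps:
X(g) = -9 + g²/3
A(J) = 2*J
y(G, Y) = G - 86*G*Y (y(G, Y) = (-86*G)*Y + G = -86*G*Y + G = G - 86*G*Y)
R = 8809/80373 (R = (-9 + (⅓)*(-94)²)/26791 = (-9 + (⅓)*8836)*(1/26791) = (-9 + 8836/3)*(1/26791) = (8809/3)*(1/26791) = 8809/80373 ≈ 0.10960)
y(212, A(6)) - R = 212*(1 - 172*6) - 1*8809/80373 = 212*(1 - 86*12) - 8809/80373 = 212*(1 - 1032) - 8809/80373 = 212*(-1031) - 8809/80373 = -218572 - 8809/80373 = -17567296165/80373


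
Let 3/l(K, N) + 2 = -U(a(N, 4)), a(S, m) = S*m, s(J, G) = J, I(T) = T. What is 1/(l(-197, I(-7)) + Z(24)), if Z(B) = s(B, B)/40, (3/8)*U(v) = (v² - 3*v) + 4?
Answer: 34910/20901 ≈ 1.6703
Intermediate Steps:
U(v) = 32/3 - 8*v + 8*v²/3 (U(v) = 8*((v² - 3*v) + 4)/3 = 8*(4 + v² - 3*v)/3 = 32/3 - 8*v + 8*v²/3)
l(K, N) = 3/(-38/3 + 32*N - 128*N²/3) (l(K, N) = 3/(-2 - (32/3 - 8*N*4 + 8*(N*4)²/3)) = 3/(-2 - (32/3 - 32*N + 8*(4*N)²/3)) = 3/(-2 - (32/3 - 32*N + 8*(16*N²)/3)) = 3/(-2 - (32/3 - 32*N + 128*N²/3)) = 3/(-2 + (-32/3 + 32*N - 128*N²/3)) = 3/(-38/3 + 32*N - 128*N²/3))
Z(B) = B/40
1/(l(-197, I(-7)) + Z(24)) = 1/(-9/(38 - 96*(-7) + 128*(-7)²) + (1/40)*24) = 1/(-9/(38 + 672 + 128*49) + ⅗) = 1/(-9/(38 + 672 + 6272) + ⅗) = 1/(-9/6982 + ⅗) = 1/(20901/34910) = 34910/20901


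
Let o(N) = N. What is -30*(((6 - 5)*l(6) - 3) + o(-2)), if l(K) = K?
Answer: -30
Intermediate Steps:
-30*(((6 - 5)*l(6) - 3) + o(-2)) = -30*(((6 - 5)*6 - 3) - 2) = -30*((1*6 - 3) - 2) = -30*((6 - 3) - 2) = -30*(3 - 2) = -30*1 = -30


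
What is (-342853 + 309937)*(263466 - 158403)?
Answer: -3458253708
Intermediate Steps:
(-342853 + 309937)*(263466 - 158403) = -32916*105063 = -3458253708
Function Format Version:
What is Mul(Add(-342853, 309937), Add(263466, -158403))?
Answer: -3458253708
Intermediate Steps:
Mul(Add(-342853, 309937), Add(263466, -158403)) = Mul(-32916, 105063) = -3458253708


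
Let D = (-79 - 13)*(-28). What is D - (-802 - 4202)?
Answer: 7580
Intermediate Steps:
D = 2576 (D = -92*(-28) = 2576)
D - (-802 - 4202) = 2576 - (-802 - 4202) = 2576 - 1*(-5004) = 2576 + 5004 = 7580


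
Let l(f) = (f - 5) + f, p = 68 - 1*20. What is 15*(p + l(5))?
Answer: 795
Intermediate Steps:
p = 48 (p = 68 - 20 = 48)
l(f) = -5 + 2*f (l(f) = (-5 + f) + f = -5 + 2*f)
15*(p + l(5)) = 15*(48 + (-5 + 2*5)) = 15*(48 + (-5 + 10)) = 15*(48 + 5) = 15*53 = 795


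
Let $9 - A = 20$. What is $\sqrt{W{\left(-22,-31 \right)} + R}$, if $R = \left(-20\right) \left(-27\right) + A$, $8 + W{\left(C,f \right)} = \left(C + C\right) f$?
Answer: $\sqrt{1885} \approx 43.417$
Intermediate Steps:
$A = -11$ ($A = 9 - 20 = -11$)
$W{\left(C,f \right)} = -8 + 2 C f$ ($W{\left(C,f \right)} = -8 + \left(C + C\right) f = -8 + 2 C f$)
$R = 529$ ($R = \left(-20\right) \left(-27\right) - 11 = 540 - 11 = 529$)
$\sqrt{W{\left(-22,-31 \right)} + R} = \sqrt{\left(-8 + 2 \left(-22\right) \left(-31\right)\right) + 529} = \sqrt{\left(-8 + 1364\right) + 529} = \sqrt{1356 + 529} = \sqrt{1885}$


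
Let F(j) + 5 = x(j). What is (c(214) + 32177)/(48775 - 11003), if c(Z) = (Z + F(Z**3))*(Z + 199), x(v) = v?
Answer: 2023830283/18886 ≈ 1.0716e+5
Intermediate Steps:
F(j) = -5 + j
c(Z) = (199 + Z)*(-5 + Z + Z**3) (c(Z) = (Z + (-5 + Z**3))*(Z + 199) = (-5 + Z + Z**3)*(199 + Z) = (199 + Z)*(-5 + Z + Z**3))
(c(214) + 32177)/(48775 - 11003) = ((-995 + 214**2 + 214**4 + 194*214 + 199*214**3) + 32177)/(48775 - 11003) = ((-995 + 45796 + 2097273616 + 41516 + 199*9800344) + 32177)/37772 = ((-995 + 45796 + 2097273616 + 41516 + 1950268456) + 32177)*(1/37772) = (4047628389 + 32177)*(1/37772) = 4047660566*(1/37772) = 2023830283/18886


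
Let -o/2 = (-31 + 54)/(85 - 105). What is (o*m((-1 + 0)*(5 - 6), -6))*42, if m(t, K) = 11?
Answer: 5313/5 ≈ 1062.6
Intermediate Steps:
o = 23/10 (o = -2*(-31 + 54)/(85 - 105) = -46/(-20) = -46*(-1)/20 = -2*(-23/20) = 23/10 ≈ 2.3000)
(o*m((-1 + 0)*(5 - 6), -6))*42 = ((23/10)*11)*42 = (253/10)*42 = 5313/5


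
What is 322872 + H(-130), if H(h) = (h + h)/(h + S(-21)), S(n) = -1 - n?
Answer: 3551618/11 ≈ 3.2287e+5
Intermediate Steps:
H(h) = 2*h/(20 + h) (H(h) = (h + h)/(h + (-1 - 1*(-21))) = (2*h)/(h + (-1 + 21)) = (2*h)/(h + 20) = (2*h)/(20 + h) = 2*h/(20 + h))
322872 + H(-130) = 322872 + 2*(-130)/(20 - 130) = 322872 + 2*(-130)/(-110) = 322872 + 2*(-130)*(-1/110) = 322872 + 26/11 = 3551618/11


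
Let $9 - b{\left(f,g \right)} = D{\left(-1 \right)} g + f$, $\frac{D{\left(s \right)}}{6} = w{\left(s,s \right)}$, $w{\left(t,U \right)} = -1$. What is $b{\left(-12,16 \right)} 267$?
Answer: $31239$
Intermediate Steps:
$D{\left(s \right)} = -6$ ($D{\left(s \right)} = 6 \left(-1\right) = -6$)
$b{\left(f,g \right)} = 9 - f + 6 g$ ($b{\left(f,g \right)} = 9 - \left(- 6 g + f\right) = 9 - \left(f - 6 g\right) = 9 - f + 6 g$)
$b{\left(-12,16 \right)} 267 = \left(9 - -12 + 6 \cdot 16\right) 267 = \left(9 + 12 + 96\right) 267 = 117 \cdot 267 = 31239$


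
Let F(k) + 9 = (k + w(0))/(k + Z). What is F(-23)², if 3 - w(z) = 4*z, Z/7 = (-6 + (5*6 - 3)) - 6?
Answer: 143641/1681 ≈ 85.450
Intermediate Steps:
Z = 105 (Z = 7*((-6 + (5*6 - 3)) - 6) = 7*((-6 + (30 - 3)) - 6) = 7*((-6 + 27) - 6) = 7*(21 - 6) = 7*15 = 105)
w(z) = 3 - 4*z
F(k) = -9 + (3 + k)/(105 + k) (F(k) = -9 + (k + (3 - 4*0))/(k + 105) = -9 + (k + (3 + 0))/(105 + k) = -9 + (k + 3)/(105 + k) = -9 + (3 + k)/(105 + k))
F(-23)² = (2*(-471 - 4*(-23))/(105 - 23))² = (2*(-471 + 92)/82)² = (2*(1/82)*(-379))² = (-379/41)² = 143641/1681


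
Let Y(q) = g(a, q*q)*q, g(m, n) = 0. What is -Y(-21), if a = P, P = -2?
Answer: 0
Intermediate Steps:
a = -2
Y(q) = 0 (Y(q) = 0*q = 0)
-Y(-21) = -1*0 = 0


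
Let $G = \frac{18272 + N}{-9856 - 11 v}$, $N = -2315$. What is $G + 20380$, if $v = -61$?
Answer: $\frac{187174343}{9185} \approx 20378.0$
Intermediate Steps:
$G = - \frac{15957}{9185}$ ($G = \frac{18272 - 2315}{-9856 - -671} = \frac{15957}{-9856 + 671} = \frac{15957}{-9185} = 15957 \left(- \frac{1}{9185}\right) = - \frac{15957}{9185} \approx -1.7373$)
$G + 20380 = - \frac{15957}{9185} + 20380 = \frac{187174343}{9185}$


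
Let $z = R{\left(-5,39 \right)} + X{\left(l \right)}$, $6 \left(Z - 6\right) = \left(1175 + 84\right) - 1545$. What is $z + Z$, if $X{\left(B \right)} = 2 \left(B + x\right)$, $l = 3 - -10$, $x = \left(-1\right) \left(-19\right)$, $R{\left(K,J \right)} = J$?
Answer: $\frac{184}{3} \approx 61.333$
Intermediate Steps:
$x = 19$
$l = 13$ ($l = 3 + 10 = 13$)
$X{\left(B \right)} = 38 + 2 B$ ($X{\left(B \right)} = 2 \left(B + 19\right) = 2 \left(19 + B\right) = 38 + 2 B$)
$Z = - \frac{125}{3}$ ($Z = 6 + \frac{\left(1175 + 84\right) - 1545}{6} = 6 + \frac{1259 - 1545}{6} = 6 + \frac{1}{6} \left(-286\right) = 6 - \frac{143}{3} = - \frac{125}{3} \approx -41.667$)
$z = 103$ ($z = 39 + \left(38 + 2 \cdot 13\right) = 39 + \left(38 + 26\right) = 39 + 64 = 103$)
$z + Z = 103 - \frac{125}{3} = \frac{184}{3}$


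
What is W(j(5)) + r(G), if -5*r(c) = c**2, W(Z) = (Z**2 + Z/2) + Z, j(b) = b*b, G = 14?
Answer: 6233/10 ≈ 623.30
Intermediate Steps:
j(b) = b**2
W(Z) = Z**2 + 3*Z/2 (W(Z) = (Z**2 + Z/2) + Z = Z**2 + 3*Z/2)
r(c) = -c**2/5
W(j(5)) + r(G) = (1/2)*5**2*(3 + 2*5**2) - 1/5*14**2 = (1/2)*25*(3 + 2*25) - 1/5*196 = (1/2)*25*(3 + 50) - 196/5 = (1/2)*25*53 - 196/5 = 1325/2 - 196/5 = 6233/10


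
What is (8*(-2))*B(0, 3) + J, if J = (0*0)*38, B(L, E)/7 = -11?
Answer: 1232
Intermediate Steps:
B(L, E) = -77 (B(L, E) = 7*(-11) = -77)
J = 0 (J = 0*38 = 0)
(8*(-2))*B(0, 3) + J = (8*(-2))*(-77) + 0 = -16*(-77) + 0 = 1232 + 0 = 1232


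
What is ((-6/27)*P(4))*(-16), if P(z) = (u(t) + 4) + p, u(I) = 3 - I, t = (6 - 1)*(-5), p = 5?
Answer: 1184/9 ≈ 131.56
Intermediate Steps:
t = -25 (t = 5*(-5) = -25)
P(z) = 37 (P(z) = ((3 - 1*(-25)) + 4) + 5 = ((3 + 25) + 4) + 5 = (28 + 4) + 5 = 32 + 5 = 37)
((-6/27)*P(4))*(-16) = (-6/27*37)*(-16) = (-6*1/27*37)*(-16) = -2/9*37*(-16) = -74/9*(-16) = 1184/9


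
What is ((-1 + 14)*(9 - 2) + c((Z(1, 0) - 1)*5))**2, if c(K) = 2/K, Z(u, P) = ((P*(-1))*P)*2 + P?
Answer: 205209/25 ≈ 8208.4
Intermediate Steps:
Z(u, P) = P - 2*P**2 (Z(u, P) = ((-P)*P)*2 + P = -P**2*2 + P = -2*P**2 + P = P - 2*P**2)
((-1 + 14)*(9 - 2) + c((Z(1, 0) - 1)*5))**2 = ((-1 + 14)*(9 - 2) + 2/(((0*(1 - 2*0) - 1)*5)))**2 = (13*7 + 2/(((0*(1 + 0) - 1)*5)))**2 = (91 + 2/(((0*1 - 1)*5)))**2 = (91 + 2/(((0 - 1)*5)))**2 = (91 + 2/((-1*5)))**2 = (91 + 2/(-5))**2 = (91 + 2*(-1/5))**2 = (91 - 2/5)**2 = (453/5)**2 = 205209/25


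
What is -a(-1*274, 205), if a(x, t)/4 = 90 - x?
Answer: -1456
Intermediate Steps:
a(x, t) = 360 - 4*x (a(x, t) = 4*(90 - x) = 360 - 4*x)
-a(-1*274, 205) = -(360 - (-4)*274) = -(360 - 4*(-274)) = -(360 + 1096) = -1*1456 = -1456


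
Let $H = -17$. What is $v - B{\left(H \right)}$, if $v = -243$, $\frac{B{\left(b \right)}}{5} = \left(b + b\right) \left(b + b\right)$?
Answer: $-6023$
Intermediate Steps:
$B{\left(b \right)} = 20 b^{2}$ ($B{\left(b \right)} = 5 \left(b + b\right) \left(b + b\right) = 5 \cdot 2 b 2 b = 5 \cdot 4 b^{2} = 20 b^{2}$)
$v - B{\left(H \right)} = -243 - 20 \left(-17\right)^{2} = -243 - 20 \cdot 289 = -243 - 5780 = -6023$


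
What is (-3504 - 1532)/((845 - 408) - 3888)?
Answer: 5036/3451 ≈ 1.4593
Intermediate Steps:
(-3504 - 1532)/((845 - 408) - 3888) = -5036/(437 - 3888) = -5036/(-3451) = -5036*(-1/3451) = 5036/3451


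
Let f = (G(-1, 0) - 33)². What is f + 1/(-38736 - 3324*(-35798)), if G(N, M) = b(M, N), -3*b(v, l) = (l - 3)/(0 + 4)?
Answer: 4820131967843/4516991640 ≈ 1067.1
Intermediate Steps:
b(v, l) = ¼ - l/12 (b(v, l) = -(l - 3)/(3*(0 + 4)) = -(-3 + l)/(3*4) = -(-¾ + l/4)/3 = ¼ - l/12)
G(N, M) = ¼ - N/12
f = 9604/9 (f = ((¼ - 1/12*(-1)) - 33)² = ((¼ + 1/12) - 33)² = (⅓ - 33)² = (-98/3)² = 9604/9 ≈ 1067.1)
f + 1/(-38736 - 3324*(-35798)) = 9604/9 + 1/(-38736 - 3324*(-35798)) = 9604/9 - 1/35798/(-42060) = 9604/9 - 1/42060*(-1/35798) = 9604/9 + 1/1505663880 = 4820131967843/4516991640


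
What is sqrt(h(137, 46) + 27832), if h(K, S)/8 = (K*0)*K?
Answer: 14*sqrt(142) ≈ 166.83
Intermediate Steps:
h(K, S) = 0 (h(K, S) = 8*((K*0)*K) = 8*(0*K) = 8*0 = 0)
sqrt(h(137, 46) + 27832) = sqrt(0 + 27832) = sqrt(27832) = 14*sqrt(142)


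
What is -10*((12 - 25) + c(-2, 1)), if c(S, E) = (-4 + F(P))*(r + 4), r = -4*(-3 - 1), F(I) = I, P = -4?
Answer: 1730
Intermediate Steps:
r = 16 (r = -4*(-4) = 16)
c(S, E) = -160 (c(S, E) = (-4 - 4)*(16 + 4) = -8*20 = -160)
-10*((12 - 25) + c(-2, 1)) = -10*((12 - 25) - 160) = -10*(-13 - 160) = -10*(-173) = 1730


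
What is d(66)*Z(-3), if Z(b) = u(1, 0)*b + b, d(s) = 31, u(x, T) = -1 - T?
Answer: 0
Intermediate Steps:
Z(b) = 0 (Z(b) = (-1 - 1*0)*b + b = (-1 + 0)*b + b = -b + b = 0)
d(66)*Z(-3) = 31*0 = 0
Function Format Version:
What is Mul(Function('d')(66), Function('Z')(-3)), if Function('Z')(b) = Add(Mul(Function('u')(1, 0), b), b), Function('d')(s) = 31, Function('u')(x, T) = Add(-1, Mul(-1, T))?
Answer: 0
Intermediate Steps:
Function('Z')(b) = 0 (Function('Z')(b) = Add(Mul(Add(-1, Mul(-1, 0)), b), b) = Add(Mul(Add(-1, 0), b), b) = Add(Mul(-1, b), b) = 0)
Mul(Function('d')(66), Function('Z')(-3)) = Mul(31, 0) = 0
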